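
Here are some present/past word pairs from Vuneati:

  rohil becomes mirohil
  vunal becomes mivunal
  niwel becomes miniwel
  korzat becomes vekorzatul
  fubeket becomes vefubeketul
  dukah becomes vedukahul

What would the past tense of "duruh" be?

veduruhul

vunal and korzat both have last vowel 'a' yet inflect differently (mivunal, vekorzatul), so the last vowel is not what conditions the rule; the final letter is.
"duruh" ends in -h. The one such stem in the data (dukah → vedukahul) adds ve- … -ul around the stem, so the same rule applies.
So duruh → veduruhul.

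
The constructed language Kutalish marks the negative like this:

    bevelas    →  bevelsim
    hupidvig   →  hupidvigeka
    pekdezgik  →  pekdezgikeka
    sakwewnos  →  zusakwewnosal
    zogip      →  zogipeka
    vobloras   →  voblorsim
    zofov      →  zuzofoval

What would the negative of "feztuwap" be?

"feztuwap" has last vowel 'a'. The stems whose last vowel is 'a' (vobloras → voblorsim, bevelas → bevelsim) delete the last vowel and add -im.
The other patterns: stems whose last vowel is 'i' add -eka; stems whose last vowel is 'o' add zu- … -al around the stem.
So feztuwap → feztuwpim.

feztuwpim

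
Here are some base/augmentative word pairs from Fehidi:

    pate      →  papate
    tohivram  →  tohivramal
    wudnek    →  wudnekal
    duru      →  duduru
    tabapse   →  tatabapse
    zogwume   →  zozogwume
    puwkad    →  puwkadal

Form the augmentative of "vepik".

vepikal

wudnek and zogwume both have last vowel 'e' yet inflect differently (wudnekal, zozogwume), so the last vowel is not what conditions the rule; whether the stem ends in a vowel or a consonant is.
"vepik" ends in a consonant. The stems ending in a consonant (wudnek → wudnekal, tohivram → tohivramal, puwkad → puwkadal) add -al.
The other pattern: stems ending in a vowel repeat the first consonant+vowel as a prefix.
So vepik → vepikal.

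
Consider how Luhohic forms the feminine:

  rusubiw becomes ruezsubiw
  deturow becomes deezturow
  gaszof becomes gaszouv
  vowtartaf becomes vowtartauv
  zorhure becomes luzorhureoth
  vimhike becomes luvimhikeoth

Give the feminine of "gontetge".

lugontetgeoth

deturow and gaszof both have last vowel 'o' yet inflect differently (deezturow, gaszouv), so the last vowel is not what conditions the rule; the final letter is.
"gontetge" ends in -e. The stems ending in -e (zorhure → luzorhureoth, vimhike → luvimhikeoth) add lu- … -oth around the stem.
The other patterns: stems ending in -w insert -ez- after the first vowel; stems ending in -f drop the final letter and add -uv.
So gontetge → lugontetgeoth.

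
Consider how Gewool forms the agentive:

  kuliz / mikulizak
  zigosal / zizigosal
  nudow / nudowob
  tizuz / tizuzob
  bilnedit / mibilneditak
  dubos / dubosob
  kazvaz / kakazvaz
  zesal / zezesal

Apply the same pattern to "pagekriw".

kazvaz and kuliz both end in -z yet inflect differently (kakazvaz, mikulizak), so the final letter is not what conditions the rule; the last vowel is.
"pagekriw" has last vowel 'i'. The stems whose last vowel is 'i' (bilnedit → mibilneditak, kuliz → mikulizak) add mi- … -ak around the stem.
The other patterns: stems whose last vowel is 'a' repeat the first consonant+vowel as a prefix; stems whose last vowel is 'o' or 'u' add -ob.
So pagekriw → mipagekriwak.

mipagekriwak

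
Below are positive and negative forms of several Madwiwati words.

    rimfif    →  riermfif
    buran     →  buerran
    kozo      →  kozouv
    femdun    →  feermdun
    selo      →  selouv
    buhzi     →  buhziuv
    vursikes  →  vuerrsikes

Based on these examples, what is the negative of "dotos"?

doertos

rimfif and buhzi both have last vowel 'i' yet inflect differently (riermfif, buhziuv), so the last vowel is not what conditions the rule; whether the stem ends in a vowel or a consonant is.
"dotos" ends in a consonant. The stems ending in a consonant (femdun → feermdun, rimfif → riermfif, vursikes → vuerrsikes) insert -er- after the first vowel.
The other pattern: stems ending in a vowel add -uv.
So dotos → doertos.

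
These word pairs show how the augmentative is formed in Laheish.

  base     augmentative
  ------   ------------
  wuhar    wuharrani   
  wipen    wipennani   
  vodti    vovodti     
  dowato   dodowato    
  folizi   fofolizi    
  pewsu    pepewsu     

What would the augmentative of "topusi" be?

wuhar and vodti both have 2 vowels yet inflect differently (wuharrani, vovodti), so the number of vowels is not what conditions the rule; whether the stem ends in a vowel or a consonant is.
"topusi" ends in a vowel. The stems ending in a vowel (vodti → vovodti, dowato → dodowato, folizi → fofolizi) repeat the first consonant+vowel as a prefix.
The other pattern: stems ending in a consonant double the final consonant and add -ani.
So topusi → totopusi.

totopusi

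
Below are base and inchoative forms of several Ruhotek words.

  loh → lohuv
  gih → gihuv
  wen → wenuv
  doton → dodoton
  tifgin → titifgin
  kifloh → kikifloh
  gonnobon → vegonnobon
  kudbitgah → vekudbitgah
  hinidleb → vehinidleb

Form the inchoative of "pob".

"pob" has 1 vowel. The stems with 1 vowel (loh → lohuv, gih → gihuv, wen → wenuv) add -uv.
So pob → pobuv.

pobuv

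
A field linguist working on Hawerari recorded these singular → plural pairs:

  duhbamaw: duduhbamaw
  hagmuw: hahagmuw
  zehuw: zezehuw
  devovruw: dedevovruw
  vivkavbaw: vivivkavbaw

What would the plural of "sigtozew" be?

sisigtozew

Every pair shown (duhbamaw → duduhbamaw, hagmuw → hahagmuw, zehuw → zezehuw, …) follows the same rule: repeat the first consonant+vowel as a prefix.
So sigtozew → sisigtozew.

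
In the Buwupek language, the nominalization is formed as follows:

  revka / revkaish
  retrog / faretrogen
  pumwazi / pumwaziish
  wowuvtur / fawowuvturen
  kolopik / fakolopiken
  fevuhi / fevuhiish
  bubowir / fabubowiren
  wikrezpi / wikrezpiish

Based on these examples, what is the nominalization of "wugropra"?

wugropraish

fevuhi and bubowir both have last vowel 'i' yet inflect differently (fevuhiish, fabubowiren), so the last vowel is not what conditions the rule; whether the stem ends in a vowel or a consonant is.
"wugropra" ends in a vowel. The stems ending in a vowel (revka → revkaish, fevuhi → fevuhiish, pumwazi → pumwaziish) add -ish.
So wugropra → wugropraish.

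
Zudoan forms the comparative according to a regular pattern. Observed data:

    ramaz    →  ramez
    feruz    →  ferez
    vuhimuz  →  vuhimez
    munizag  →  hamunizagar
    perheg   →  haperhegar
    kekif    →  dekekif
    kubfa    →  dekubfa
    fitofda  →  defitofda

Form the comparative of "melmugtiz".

melmugtez

"melmugtiz" ends in -z. The stems ending in -z (ramaz → ramez, feruz → ferez, vuhimuz → vuhimez) change the last vowel to 'e'.
So melmugtiz → melmugtez.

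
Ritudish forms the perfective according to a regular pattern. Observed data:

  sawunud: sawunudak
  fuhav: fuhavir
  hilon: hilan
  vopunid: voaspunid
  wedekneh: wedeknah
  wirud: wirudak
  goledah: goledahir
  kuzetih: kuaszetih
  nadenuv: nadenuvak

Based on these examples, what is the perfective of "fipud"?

fipudak

kuzetih and wedekneh both end in -h yet inflect differently (kuaszetih, wedeknah), so the final letter is not what conditions the rule; the last vowel is.
"fipud" has last vowel 'u'. The stems whose last vowel is 'u' (sawunud → sawunudak, nadenuv → nadenuvak, wirud → wirudak) add -ak.
The other patterns: stems whose last vowel is 'i' insert -as- after the first vowel; stems whose last vowel is 'e' or 'o' change the last vowel to 'a'; stems whose last vowel is 'a' add -ir.
So fipud → fipudak.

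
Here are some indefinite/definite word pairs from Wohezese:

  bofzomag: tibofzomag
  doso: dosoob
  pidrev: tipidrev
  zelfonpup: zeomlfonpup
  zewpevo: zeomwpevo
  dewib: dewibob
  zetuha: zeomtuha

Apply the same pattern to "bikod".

"bikod" begins with b-. The one such stem in the data (bofzomag → tibofzomag) adds the prefix ti-, so the same rule applies.
So bikod → tibikod.

tibikod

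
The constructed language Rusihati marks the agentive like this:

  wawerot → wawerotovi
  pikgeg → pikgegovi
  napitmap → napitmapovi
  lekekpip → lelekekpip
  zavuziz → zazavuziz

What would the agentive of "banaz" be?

banazovi

"banaz" has last vowel 'a'. The one such stem in the data (napitmap → napitmapovi) adds -ovi, so the same rule applies.
The other pattern: stems whose last vowel is 'i' repeat the first consonant+vowel as a prefix.
So banaz → banazovi.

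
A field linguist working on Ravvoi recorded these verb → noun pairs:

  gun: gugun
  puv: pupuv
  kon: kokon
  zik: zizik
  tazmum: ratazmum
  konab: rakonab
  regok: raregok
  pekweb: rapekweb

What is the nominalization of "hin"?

hihin

regok and zik both end in -k yet inflect differently (raregok, zizik), so the final letter is not what conditions the rule; the number of vowels is.
"hin" has 1 vowel. The stems with 1 vowel (gun → gugun, kon → kokon, zik → zizik) repeat the first consonant+vowel as a prefix.
The other pattern: stems with 2 vowels add the prefix ra-.
So hin → hihin.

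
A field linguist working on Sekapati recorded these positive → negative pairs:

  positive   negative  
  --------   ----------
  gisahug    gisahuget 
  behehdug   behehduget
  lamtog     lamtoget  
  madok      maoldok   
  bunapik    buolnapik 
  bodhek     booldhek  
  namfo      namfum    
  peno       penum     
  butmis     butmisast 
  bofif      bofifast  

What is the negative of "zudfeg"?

zudfeget

lamtog and madok both have last vowel 'o' yet inflect differently (lamtoget, maoldok), so the last vowel is not what conditions the rule; the final letter is.
"zudfeg" ends in -g. The stems ending in -g (gisahug → gisahuget, behehdug → behehduget, lamtog → lamtoget) add -et.
The other patterns: stems ending in -k insert -ol- after the first vowel; stems ending in -o drop the final letter and add -um; stems ending in -f or -s add -ast.
So zudfeg → zudfeget.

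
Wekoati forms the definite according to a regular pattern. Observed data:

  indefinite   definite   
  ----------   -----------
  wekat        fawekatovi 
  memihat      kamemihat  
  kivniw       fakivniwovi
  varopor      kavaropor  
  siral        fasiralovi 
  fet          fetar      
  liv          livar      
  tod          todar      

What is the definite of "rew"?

rewar

fet and wekat both end in -t yet inflect differently (fetar, fawekatovi), so the final letter is not what conditions the rule; the number of vowels is.
"rew" has 1 vowel. The stems with 1 vowel (tod → todar, liv → livar, fet → fetar) add -ar.
The other patterns: stems with 2 vowels add fa- … -ovi around the stem; stems with 3 vowels add the prefix ka-.
So rew → rewar.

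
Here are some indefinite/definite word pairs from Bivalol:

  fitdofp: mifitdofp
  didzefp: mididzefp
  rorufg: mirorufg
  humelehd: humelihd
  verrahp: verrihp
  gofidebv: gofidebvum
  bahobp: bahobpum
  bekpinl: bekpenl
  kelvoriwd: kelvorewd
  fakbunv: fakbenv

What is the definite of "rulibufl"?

mirulibufl

fitdofp and verrahp both end in -p yet inflect differently (mifitdofp, verrihp), so the final letter is not what conditions the rule; the second-to-last letter is.
"rulibufl" has second-to-last letter 'f'. The stems whose second-to-last letter is 'f' (fitdofp → mifitdofp, didzefp → mididzefp, rorufg → mirorufg) add the prefix mi-.
So rulibufl → mirulibufl.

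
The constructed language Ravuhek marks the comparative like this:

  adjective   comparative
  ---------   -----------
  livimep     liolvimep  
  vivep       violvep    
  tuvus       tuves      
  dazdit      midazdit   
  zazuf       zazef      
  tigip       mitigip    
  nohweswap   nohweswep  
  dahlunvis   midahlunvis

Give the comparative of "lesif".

milesif

"lesif" has last vowel 'i'. The stems whose last vowel is 'i' (dahlunvis → midahlunvis, dazdit → midazdit, tigip → mitigip) add the prefix mi-.
So lesif → milesif.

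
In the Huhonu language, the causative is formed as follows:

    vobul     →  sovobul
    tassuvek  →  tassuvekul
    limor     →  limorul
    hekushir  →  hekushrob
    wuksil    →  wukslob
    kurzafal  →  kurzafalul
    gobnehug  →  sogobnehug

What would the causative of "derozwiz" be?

wuksil and vobul both end in -l yet inflect differently (wukslob, sovobul), so the final letter is not what conditions the rule; the last vowel is.
"derozwiz" has last vowel 'i'. The stems whose last vowel is 'i' (wuksil → wukslob, hekushir → hekushrob) delete the last vowel and add -ob.
So derozwiz → derozwzob.

derozwzob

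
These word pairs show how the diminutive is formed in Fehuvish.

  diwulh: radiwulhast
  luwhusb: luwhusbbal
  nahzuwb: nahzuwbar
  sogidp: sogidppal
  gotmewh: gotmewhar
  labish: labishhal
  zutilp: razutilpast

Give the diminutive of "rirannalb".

rarirannalbast

"rirannalb" has second-to-last letter 'l'. The stems whose second-to-last letter is 'l' (diwulh → radiwulhast, zutilp → razutilpast) add ra- … -ast around the stem.
So rirannalb → rarirannalbast.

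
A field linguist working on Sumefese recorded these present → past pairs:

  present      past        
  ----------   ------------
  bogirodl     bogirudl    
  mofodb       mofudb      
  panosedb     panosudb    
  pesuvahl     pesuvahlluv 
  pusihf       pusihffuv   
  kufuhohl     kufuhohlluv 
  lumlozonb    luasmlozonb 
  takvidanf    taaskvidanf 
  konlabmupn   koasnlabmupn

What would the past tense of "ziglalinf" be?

ziasglalinf

bogirodl and pesuvahl both end in -l yet inflect differently (bogirudl, pesuvahlluv), so the final letter is not what conditions the rule; the second-to-last letter is.
"ziglalinf" has second-to-last letter 'n'. The stems whose second-to-last letter is 'n' (lumlozonb → luasmlozonb, takvidanf → taaskvidanf) insert -as- after the first vowel.
So ziglalinf → ziasglalinf.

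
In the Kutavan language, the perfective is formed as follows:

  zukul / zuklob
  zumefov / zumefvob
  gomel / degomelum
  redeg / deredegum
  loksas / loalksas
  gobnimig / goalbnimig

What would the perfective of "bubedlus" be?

bubedlsob

zukul and gomel both end in -l yet inflect differently (zuklob, degomelum), so the final letter is not what conditions the rule; the last vowel is.
"bubedlus" has last vowel 'u'. The one such stem in the data (zukul → zuklob) deletes the last vowel and adds -ob (as does zumefov), so the same rule applies.
So bubedlus → bubedlsob.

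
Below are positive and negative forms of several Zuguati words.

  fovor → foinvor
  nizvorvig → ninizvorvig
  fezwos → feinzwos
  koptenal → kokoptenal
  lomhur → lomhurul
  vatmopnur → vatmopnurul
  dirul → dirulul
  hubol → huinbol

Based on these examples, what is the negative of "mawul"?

mawulul

dirul and hubol both end in -l yet inflect differently (dirulul, huinbol), so the final letter is not what conditions the rule; the last vowel is.
"mawul" has last vowel 'u'. The stems whose last vowel is 'u' (vatmopnur → vatmopnurul, lomhur → lomhurul, dirul → dirulul) add -ul.
So mawul → mawulul.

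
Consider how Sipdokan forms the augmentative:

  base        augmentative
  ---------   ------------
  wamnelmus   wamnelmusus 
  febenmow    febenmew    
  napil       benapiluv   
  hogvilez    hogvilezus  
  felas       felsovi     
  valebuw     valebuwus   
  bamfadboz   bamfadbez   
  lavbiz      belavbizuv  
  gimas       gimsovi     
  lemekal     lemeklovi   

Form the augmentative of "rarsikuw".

hogvilez and lavbiz both end in -z yet inflect differently (hogvilezus, belavbizuv), so the final letter is not what conditions the rule; the last vowel is.
"rarsikuw" has last vowel 'u'. The stems whose last vowel is 'u' (valebuw → valebuwus, wamnelmus → wamnelmusus) add -us.
So rarsikuw → rarsikuwus.

rarsikuwus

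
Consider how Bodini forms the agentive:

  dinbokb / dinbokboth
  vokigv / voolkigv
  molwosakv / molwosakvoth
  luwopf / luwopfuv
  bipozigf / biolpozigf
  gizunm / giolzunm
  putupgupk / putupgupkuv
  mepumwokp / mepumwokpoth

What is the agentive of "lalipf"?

luwopf and bipozigf both end in -f yet inflect differently (luwopfuv, biolpozigf), so the final letter is not what conditions the rule; the second-to-last letter is.
"lalipf" has second-to-last letter 'p'. The stems whose second-to-last letter is 'p' (luwopf → luwopfuv, putupgupk → putupgupkuv) add -uv.
The other patterns: stems whose second-to-last letter is 'k' add -oth; stems whose second-to-last letter is 'g' or 'n' insert -ol- after the first vowel.
So lalipf → lalipfuv.

lalipfuv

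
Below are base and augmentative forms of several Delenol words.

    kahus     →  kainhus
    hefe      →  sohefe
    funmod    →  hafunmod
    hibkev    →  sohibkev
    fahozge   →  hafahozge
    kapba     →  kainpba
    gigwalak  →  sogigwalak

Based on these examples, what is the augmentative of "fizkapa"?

"fizkapa" begins with f-. The stems beginning with f- (fahozge → hafahozge, funmod → hafunmod) add the prefix ha-.
So fizkapa → hafizkapa.

hafizkapa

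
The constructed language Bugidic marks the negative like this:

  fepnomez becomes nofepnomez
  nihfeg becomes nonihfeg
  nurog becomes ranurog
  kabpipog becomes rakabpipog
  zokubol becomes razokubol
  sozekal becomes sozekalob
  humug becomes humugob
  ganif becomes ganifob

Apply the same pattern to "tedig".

tedigob

nihfeg and nurog both end in -g yet inflect differently (nonihfeg, ranurog), so the final letter is not what conditions the rule; the last vowel is.
"tedig" has last vowel 'i'. The one such stem in the data (ganif → ganifob) adds -ob, so the same rule applies.
The other patterns: stems whose last vowel is 'e' add the prefix no-; stems whose last vowel is 'o' add the prefix ra-.
So tedig → tedigob.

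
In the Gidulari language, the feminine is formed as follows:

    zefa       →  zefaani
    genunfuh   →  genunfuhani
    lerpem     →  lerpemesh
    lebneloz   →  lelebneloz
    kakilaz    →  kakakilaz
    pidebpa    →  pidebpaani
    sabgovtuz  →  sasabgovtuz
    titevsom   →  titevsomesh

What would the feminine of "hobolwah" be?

hobolwahani

titevsom and lebneloz both have last vowel 'o' yet inflect differently (titevsomesh, lelebneloz), so the last vowel is not what conditions the rule; the final letter is.
"hobolwah" ends in -h. The one such stem in the data (genunfuh → genunfuhani) adds -ani, so the same rule applies.
The other patterns: stems ending in -m add -esh; stems ending in -z repeat the first consonant+vowel as a prefix.
So hobolwah → hobolwahani.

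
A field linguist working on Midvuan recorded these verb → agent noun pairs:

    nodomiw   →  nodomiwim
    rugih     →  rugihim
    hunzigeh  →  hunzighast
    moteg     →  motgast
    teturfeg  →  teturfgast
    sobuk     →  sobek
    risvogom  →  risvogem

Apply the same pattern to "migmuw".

migmew

rugih and hunzigeh both end in -h yet inflect differently (rugihim, hunzighast), so the final letter is not what conditions the rule; the last vowel is.
"migmuw" has last vowel 'u'. The one such stem in the data (sobuk → sobek) changes the last vowel to 'e' (as does risvogom), so the same rule applies.
So migmuw → migmew.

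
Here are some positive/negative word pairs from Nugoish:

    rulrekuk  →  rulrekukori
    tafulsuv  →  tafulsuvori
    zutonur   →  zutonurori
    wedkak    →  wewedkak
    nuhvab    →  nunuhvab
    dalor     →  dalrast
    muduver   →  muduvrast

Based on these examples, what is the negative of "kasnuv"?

rulrekuk and wedkak both end in -k yet inflect differently (rulrekukori, wewedkak), so the final letter is not what conditions the rule; the last vowel is.
"kasnuv" has last vowel 'u'. The stems whose last vowel is 'u' (rulrekuk → rulrekukori, tafulsuv → tafulsuvori, zutonur → zutonurori) add -ori.
So kasnuv → kasnuvori.

kasnuvori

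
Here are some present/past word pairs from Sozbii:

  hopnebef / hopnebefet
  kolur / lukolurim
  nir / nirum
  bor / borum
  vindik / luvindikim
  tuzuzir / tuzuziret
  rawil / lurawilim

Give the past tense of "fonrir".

lufonririm

bor and kolur both end in -r yet inflect differently (borum, lukolurim), so the final letter is not what conditions the rule; the number of vowels is.
"fonrir" has 2 vowels. The stems with 2 vowels (vindik → luvindikim, kolur → lukolurim, rawil → lurawilim) add lu- … -im around the stem.
The other patterns: stems with 1 vowel add -um; stems with 3 vowels add -et.
So fonrir → lufonririm.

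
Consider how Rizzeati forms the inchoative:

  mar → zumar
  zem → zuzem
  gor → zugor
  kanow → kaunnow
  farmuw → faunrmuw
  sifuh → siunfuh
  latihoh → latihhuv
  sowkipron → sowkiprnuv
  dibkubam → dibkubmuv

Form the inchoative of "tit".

sifuh and latihoh both end in -h yet inflect differently (siunfuh, latihhuv), so the final letter is not what conditions the rule; the number of vowels is.
"tit" has 1 vowel. The stems with 1 vowel (mar → zumar, zem → zuzem, gor → zugor) add the prefix zu-.
The other patterns: stems with 2 vowels insert -un- after the first vowel; stems with 3 vowels delete the last vowel and add -uv.
So tit → zutit.

zutit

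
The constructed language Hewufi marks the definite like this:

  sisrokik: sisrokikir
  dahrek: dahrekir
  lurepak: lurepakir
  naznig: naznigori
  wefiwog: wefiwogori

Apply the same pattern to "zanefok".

"zanefok" ends in -k. The stems ending in -k (sisrokik → sisrokikir, dahrek → dahrekir, lurepak → lurepakir) add -ir.
The other pattern: stems ending in -g add -ori.
So zanefok → zanefokir.

zanefokir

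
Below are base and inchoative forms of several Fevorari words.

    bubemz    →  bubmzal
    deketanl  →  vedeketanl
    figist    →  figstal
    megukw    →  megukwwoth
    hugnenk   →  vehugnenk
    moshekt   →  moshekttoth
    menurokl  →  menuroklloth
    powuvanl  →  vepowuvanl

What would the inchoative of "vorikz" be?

menurokl and powuvanl both end in -l yet inflect differently (menuroklloth, vepowuvanl), so the final letter is not what conditions the rule; the second-to-last letter is.
"vorikz" has second-to-last letter 'k'. The stems whose second-to-last letter is 'k' (megukw → megukwwoth, menurokl → menuroklloth, moshekt → moshekttoth) double the final consonant and add -oth.
So vorikz → vorikzzoth.

vorikzzoth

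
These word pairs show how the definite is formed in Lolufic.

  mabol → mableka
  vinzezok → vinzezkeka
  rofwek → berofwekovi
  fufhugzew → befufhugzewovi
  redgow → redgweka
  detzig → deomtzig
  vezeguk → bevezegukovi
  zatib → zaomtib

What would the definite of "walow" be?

walweka

redgow and fufhugzew both end in -w yet inflect differently (redgweka, befufhugzewovi), so the final letter is not what conditions the rule; the last vowel is.
"walow" has last vowel 'o'. The stems whose last vowel is 'o' (redgow → redgweka, vinzezok → vinzezkeka, mabol → mableka) delete the last vowel and add -eka.
The other patterns: stems whose last vowel is 'i' insert -om- after the first vowel; stems whose last vowel is 'e' or 'u' add be- … -ovi around the stem.
So walow → walweka.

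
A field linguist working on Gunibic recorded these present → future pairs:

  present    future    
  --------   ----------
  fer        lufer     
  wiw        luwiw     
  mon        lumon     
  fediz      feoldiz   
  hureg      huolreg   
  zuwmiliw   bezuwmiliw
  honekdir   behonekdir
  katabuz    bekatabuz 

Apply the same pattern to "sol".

lusol

wiw and zuwmiliw both end in -w yet inflect differently (luwiw, bezuwmiliw), so the final letter is not what conditions the rule; the number of vowels is.
"sol" has 1 vowel. The stems with 1 vowel (fer → lufer, wiw → luwiw, mon → lumon) add the prefix lu-.
So sol → lusol.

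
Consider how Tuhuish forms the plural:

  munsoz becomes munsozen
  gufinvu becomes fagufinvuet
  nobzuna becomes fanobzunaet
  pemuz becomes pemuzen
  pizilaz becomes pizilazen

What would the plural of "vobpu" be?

nobzuna and pizilaz both have last vowel 'a' yet inflect differently (fanobzunaet, pizilazen), so the last vowel is not what conditions the rule; the final letter is.
"vobpu" ends in -u. The one such stem in the data (gufinvu → fagufinvuet) adds fa- … -et around the stem, so the same rule applies.
The other pattern: stems ending in -z add -en.
So vobpu → favobpuet.

favobpuet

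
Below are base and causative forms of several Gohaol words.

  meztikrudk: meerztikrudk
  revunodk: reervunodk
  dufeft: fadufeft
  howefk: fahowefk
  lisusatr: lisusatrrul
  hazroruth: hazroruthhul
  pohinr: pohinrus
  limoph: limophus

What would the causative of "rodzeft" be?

meztikrudk and howefk both end in -k yet inflect differently (meerztikrudk, fahowefk), so the final letter is not what conditions the rule; the second-to-last letter is.
"rodzeft" has second-to-last letter 'f'. The stems whose second-to-last letter is 'f' (dufeft → fadufeft, howefk → fahowefk) add the prefix fa-.
So rodzeft → farodzeft.

farodzeft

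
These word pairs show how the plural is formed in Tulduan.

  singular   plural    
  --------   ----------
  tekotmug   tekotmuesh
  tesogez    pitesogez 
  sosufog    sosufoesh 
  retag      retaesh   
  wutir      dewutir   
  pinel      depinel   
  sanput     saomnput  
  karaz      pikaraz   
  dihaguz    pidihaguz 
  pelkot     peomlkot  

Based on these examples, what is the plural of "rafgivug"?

rafgivuesh

sanput and tekotmug both have last vowel 'u' yet inflect differently (saomnput, tekotmuesh), so the last vowel is not what conditions the rule; the final letter is.
"rafgivug" ends in -g. The stems ending in -g (tekotmug → tekotmuesh, sosufog → sosufoesh, retag → retaesh) drop the final letter and add -esh.
The other patterns: stems ending in -t insert -om- after the first vowel; stems ending in -z add the prefix pi-; stems ending in -l or -r add the prefix de-.
So rafgivug → rafgivuesh.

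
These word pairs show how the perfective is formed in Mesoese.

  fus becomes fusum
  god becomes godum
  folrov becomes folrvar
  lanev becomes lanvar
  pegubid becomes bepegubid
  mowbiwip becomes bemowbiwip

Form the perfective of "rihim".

rihmar

god and pegubid both end in -d yet inflect differently (godum, bepegubid), so the final letter is not what conditions the rule; the number of vowels is.
"rihim" has 2 vowels. The stems with 2 vowels (folrov → folrvar, lanev → lanvar) delete the last vowel and add -ar.
So rihim → rihmar.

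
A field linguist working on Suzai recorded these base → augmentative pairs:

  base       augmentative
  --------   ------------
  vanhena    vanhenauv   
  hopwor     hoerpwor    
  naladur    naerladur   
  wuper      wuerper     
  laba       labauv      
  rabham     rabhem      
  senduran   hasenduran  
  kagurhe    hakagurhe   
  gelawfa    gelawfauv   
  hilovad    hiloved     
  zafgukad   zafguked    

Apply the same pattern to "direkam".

direkem

laba and hilovad both have last vowel 'a' yet inflect differently (labauv, hiloved), so the last vowel is not what conditions the rule; the final letter is.
"direkam" ends in -m. The one such stem in the data (rabham → rabhem) changes the last vowel to 'e' (as do hilovad, zafgukad), so the same rule applies.
So direkam → direkem.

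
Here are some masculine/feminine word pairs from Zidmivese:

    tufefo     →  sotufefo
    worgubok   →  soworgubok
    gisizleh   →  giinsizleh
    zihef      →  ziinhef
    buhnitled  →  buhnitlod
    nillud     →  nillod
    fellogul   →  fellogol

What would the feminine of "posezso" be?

soposezso

gisizleh and buhnitled both have last vowel 'e' yet inflect differently (giinsizleh, buhnitlod), so the last vowel is not what conditions the rule; the final letter is.
"posezso" ends in -o. The one such stem in the data (tufefo → sotufefo) adds the prefix so-, so the same rule applies.
The other patterns: stems ending in -f or -h insert -in- after the first vowel; stems ending in -d or -l change the last vowel to 'o'.
So posezso → soposezso.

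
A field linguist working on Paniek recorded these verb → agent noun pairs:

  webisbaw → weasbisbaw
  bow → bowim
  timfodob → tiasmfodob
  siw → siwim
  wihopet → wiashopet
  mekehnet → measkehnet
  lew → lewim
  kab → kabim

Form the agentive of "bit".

kab and timfodob both end in -b yet inflect differently (kabim, tiasmfodob), so the final letter is not what conditions the rule; the number of vowels is.
"bit" has 1 vowel. The stems with 1 vowel (lew → lewim, kab → kabim, bow → bowim) add -im.
The other pattern: stems with 3 vowels insert -as- after the first vowel.
So bit → bitim.

bitim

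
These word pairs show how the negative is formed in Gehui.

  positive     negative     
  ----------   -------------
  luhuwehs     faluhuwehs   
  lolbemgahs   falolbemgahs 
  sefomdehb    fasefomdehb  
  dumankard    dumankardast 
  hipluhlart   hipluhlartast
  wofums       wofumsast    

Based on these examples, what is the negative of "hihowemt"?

hihowemtast

"hihowemt" has second-to-last letter 'm'. The one such stem in the data (wofums → wofumsast) adds -ast, so the same rule applies.
So hihowemt → hihowemtast.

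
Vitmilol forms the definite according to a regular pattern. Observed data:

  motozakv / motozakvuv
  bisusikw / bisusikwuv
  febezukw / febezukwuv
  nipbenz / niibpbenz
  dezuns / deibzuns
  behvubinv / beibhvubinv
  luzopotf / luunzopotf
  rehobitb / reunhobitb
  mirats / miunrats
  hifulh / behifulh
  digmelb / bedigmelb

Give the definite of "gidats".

giundats

motozakv and behvubinv both end in -v yet inflect differently (motozakvuv, beibhvubinv), so the final letter is not what conditions the rule; the second-to-last letter is.
"gidats" has second-to-last letter 't'. The stems whose second-to-last letter is 't' (luzopotf → luunzopotf, rehobitb → reunhobitb, mirats → miunrats) insert -un- after the first vowel.
So gidats → giundats.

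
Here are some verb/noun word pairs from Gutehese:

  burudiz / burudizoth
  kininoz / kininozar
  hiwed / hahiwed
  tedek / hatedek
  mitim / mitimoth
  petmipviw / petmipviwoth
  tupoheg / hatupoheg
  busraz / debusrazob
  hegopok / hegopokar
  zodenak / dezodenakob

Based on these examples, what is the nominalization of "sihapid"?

sihapidoth

burudiz and busraz both end in -z yet inflect differently (burudizoth, debusrazob), so the final letter is not what conditions the rule; the last vowel is.
"sihapid" has last vowel 'i'. The stems whose last vowel is 'i' (burudiz → burudizoth, petmipviw → petmipviwoth, mitim → mitimoth) add -oth.
So sihapid → sihapidoth.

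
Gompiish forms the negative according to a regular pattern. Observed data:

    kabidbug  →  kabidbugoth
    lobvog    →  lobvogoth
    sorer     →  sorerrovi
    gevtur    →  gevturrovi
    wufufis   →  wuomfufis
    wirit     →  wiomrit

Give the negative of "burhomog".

burhomogoth

"burhomog" ends in -g. The stems ending in -g (kabidbug → kabidbugoth, lobvog → lobvogoth) add -oth.
The other patterns: stems ending in -r double the final consonant and add -ovi; stems ending in -s or -t insert -om- after the first vowel.
So burhomog → burhomogoth.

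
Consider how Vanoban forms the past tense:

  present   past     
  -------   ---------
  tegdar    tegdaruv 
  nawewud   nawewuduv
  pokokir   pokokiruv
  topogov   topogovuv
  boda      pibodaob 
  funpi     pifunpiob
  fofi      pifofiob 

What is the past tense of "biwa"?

tegdar and boda both have last vowel 'a' yet inflect differently (tegdaruv, pibodaob), so the last vowel is not what conditions the rule; whether the stem ends in a vowel or a consonant is.
"biwa" ends in a vowel. The stems ending in a vowel (boda → pibodaob, funpi → pifunpiob, fofi → pifofiob) add pi- … -ob around the stem.
So biwa → pibiwaob.

pibiwaob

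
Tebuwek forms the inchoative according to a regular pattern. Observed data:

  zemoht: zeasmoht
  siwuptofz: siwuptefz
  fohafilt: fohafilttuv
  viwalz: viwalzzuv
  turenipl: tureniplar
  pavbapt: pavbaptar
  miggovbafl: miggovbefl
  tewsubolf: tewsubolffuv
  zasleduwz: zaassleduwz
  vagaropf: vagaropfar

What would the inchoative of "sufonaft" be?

sufoneft

tewsubolf and vagaropf both end in -f yet inflect differently (tewsubolffuv, vagaropfar), so the final letter is not what conditions the rule; the second-to-last letter is.
"sufonaft" has second-to-last letter 'f'. The stems whose second-to-last letter is 'f' (miggovbafl → miggovbefl, siwuptofz → siwuptefz) change the last vowel to 'e'.
So sufonaft → sufoneft.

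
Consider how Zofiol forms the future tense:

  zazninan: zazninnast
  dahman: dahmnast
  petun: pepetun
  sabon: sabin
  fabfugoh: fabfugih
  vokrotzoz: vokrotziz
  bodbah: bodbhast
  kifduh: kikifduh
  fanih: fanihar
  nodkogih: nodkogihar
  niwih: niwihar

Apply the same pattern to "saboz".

"saboz" has last vowel 'o'. The stems whose last vowel is 'o' (vokrotzoz → vokrotziz, fabfugoh → fabfugih, sabon → sabin) change the last vowel to 'i'.
So saboz → sabiz.

sabiz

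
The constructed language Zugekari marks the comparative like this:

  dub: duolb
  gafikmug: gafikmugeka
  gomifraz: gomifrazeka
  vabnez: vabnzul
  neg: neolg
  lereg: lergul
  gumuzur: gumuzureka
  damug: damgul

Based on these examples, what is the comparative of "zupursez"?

zupursezeka

neg and lereg both end in -g yet inflect differently (neolg, lergul), so the final letter is not what conditions the rule; the number of vowels is.
"zupursez" has 3 vowels. The stems with 3 vowels (gafikmug → gafikmugeka, gumuzur → gumuzureka, gomifraz → gomifrazeka) add -eka.
The other patterns: stems with 1 vowel insert -ol- after the first vowel; stems with 2 vowels delete the last vowel and add -ul.
So zupursez → zupursezeka.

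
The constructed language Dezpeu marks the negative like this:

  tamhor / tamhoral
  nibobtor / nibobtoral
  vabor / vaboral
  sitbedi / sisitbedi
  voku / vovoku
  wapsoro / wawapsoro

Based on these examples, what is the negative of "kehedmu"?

kekehedmu

"kehedmu" ends in a vowel. The stems ending in a vowel (sitbedi → sisitbedi, voku → vovoku, wapsoro → wawapsoro) repeat the first consonant+vowel as a prefix.
So kehedmu → kekehedmu.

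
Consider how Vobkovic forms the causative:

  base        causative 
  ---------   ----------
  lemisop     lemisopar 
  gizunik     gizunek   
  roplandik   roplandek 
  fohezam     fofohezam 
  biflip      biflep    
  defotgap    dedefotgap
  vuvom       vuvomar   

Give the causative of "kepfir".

"kepfir" has last vowel 'i'. The stems whose last vowel is 'i' (biflip → biflep, roplandik → roplandek, gizunik → gizunek) change the last vowel to 'e'.
So kepfir → kepfer.

kepfer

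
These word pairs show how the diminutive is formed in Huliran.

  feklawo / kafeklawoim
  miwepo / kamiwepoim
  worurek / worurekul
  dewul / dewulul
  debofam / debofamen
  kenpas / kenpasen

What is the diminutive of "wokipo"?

kawokipoim

"wokipo" ends in -o. The stems ending in -o (feklawo → kafeklawoim, miwepo → kamiwepoim) add ka- … -im around the stem.
So wokipo → kawokipoim.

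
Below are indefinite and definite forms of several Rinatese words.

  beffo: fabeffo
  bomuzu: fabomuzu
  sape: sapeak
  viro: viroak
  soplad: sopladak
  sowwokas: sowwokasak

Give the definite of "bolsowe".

fabolsowe

beffo and viro both end in -o yet inflect differently (fabeffo, viroak), so the final letter is not what conditions the rule; the first letter is.
"bolsowe" begins with b-. The stems beginning with b- (beffo → fabeffo, bomuzu → fabomuzu) add the prefix fa-.
The other pattern: stems beginning with s- or v- add -ak.
So bolsowe → fabolsowe.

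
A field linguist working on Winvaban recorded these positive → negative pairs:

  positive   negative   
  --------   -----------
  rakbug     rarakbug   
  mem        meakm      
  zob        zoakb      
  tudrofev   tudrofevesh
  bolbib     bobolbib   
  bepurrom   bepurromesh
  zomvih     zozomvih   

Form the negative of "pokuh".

zob and bolbib both end in -b yet inflect differently (zoakb, bobolbib), so the final letter is not what conditions the rule; the number of vowels is.
"pokuh" has 2 vowels. The stems with 2 vowels (zomvih → zozomvih, bolbib → bobolbib, rakbug → rarakbug) repeat the first consonant+vowel as a prefix.
So pokuh → popokuh.

popokuh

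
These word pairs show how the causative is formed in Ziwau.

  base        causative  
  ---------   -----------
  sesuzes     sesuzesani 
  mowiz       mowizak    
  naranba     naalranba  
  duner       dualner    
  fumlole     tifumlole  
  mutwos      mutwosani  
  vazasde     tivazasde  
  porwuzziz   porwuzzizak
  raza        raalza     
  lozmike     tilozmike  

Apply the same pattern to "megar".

duner and fumlole both have last vowel 'e' yet inflect differently (dualner, tifumlole), so the last vowel is not what conditions the rule; the final letter is.
"megar" ends in -r. The one such stem in the data (duner → dualner) inserts -al- after the first vowel (as do raza, naranba), so the same rule applies.
The other patterns: stems ending in -z add -ak; stems ending in -e add the prefix ti-; stems ending in -s add -ani.
So megar → mealgar.

mealgar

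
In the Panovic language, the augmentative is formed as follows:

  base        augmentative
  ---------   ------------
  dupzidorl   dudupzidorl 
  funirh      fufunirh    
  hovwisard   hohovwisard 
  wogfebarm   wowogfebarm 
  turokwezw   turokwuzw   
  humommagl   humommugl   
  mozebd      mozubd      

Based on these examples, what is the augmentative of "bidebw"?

dupzidorl and humommagl both end in -l yet inflect differently (dudupzidorl, humommugl), so the final letter is not what conditions the rule; the second-to-last letter is.
"bidebw" has second-to-last letter 'b'. The one such stem in the data (mozebd → mozubd) changes the last vowel to 'u' (as do turokwezw, humommagl), so the same rule applies.
So bidebw → bidubw.

bidubw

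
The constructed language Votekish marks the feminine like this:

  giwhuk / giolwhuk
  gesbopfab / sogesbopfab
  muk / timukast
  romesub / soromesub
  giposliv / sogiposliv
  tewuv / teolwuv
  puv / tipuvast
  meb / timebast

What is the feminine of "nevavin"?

sonevavin

"nevavin" has 3 vowels. The stems with 3 vowels (giposliv → sogiposliv, gesbopfab → sogesbopfab, romesub → soromesub) add the prefix so-.
The other patterns: stems with 1 vowel add ti- … -ast around the stem; stems with 2 vowels insert -ol- after the first vowel.
So nevavin → sonevavin.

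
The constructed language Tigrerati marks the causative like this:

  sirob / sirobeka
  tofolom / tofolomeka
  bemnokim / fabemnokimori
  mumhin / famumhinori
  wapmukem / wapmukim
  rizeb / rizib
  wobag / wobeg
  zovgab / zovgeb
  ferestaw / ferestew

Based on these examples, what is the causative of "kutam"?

kutem

"kutam" has last vowel 'a'. The stems whose last vowel is 'a' (wobag → wobeg, zovgab → zovgeb, ferestaw → ferestew) change the last vowel to 'e'.
The other patterns: stems whose last vowel is 'o' add -eka; stems whose last vowel is 'i' add fa- … -ori around the stem; stems whose last vowel is 'e' change the last vowel to 'i'.
So kutam → kutem.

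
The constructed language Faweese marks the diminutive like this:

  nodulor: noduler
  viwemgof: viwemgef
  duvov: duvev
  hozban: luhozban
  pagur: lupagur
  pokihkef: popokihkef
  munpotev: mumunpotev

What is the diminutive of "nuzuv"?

nodulor and pagur both end in -r yet inflect differently (noduler, lupagur), so the final letter is not what conditions the rule; the last vowel is.
"nuzuv" has last vowel 'u'. The one such stem in the data (pagur → lupagur) adds the prefix lu-, so the same rule applies.
So nuzuv → lunuzuv.

lunuzuv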